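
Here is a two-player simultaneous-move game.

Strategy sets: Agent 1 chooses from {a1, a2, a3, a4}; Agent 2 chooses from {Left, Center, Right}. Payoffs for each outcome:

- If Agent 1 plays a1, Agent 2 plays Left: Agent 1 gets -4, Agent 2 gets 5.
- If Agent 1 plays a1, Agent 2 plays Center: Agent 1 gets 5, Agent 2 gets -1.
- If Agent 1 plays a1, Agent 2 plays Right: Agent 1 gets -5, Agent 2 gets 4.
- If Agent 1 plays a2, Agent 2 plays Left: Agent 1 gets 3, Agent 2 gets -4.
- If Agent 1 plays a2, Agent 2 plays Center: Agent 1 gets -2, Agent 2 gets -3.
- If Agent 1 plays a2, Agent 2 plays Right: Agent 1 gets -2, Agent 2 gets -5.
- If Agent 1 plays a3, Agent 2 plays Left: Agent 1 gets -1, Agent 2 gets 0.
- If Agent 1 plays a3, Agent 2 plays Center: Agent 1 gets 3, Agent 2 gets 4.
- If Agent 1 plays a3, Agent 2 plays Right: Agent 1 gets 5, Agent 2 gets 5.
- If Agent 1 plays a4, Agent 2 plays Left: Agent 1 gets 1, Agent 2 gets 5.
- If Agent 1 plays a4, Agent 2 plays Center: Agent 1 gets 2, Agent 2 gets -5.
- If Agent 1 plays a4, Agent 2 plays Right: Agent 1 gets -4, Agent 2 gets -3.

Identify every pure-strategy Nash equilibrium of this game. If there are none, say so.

Mark each player's best response to every combination of opponents' strategies; a profile where every player is best-responding is a pure Nash equilibrium.
Agent 1 against Left: payoffs -4, 3, -1, 1 → best response a2.
Agent 1 against Center: payoffs 5, -2, 3, 2 → best response a1.
Agent 1 against Right: payoffs -5, -2, 5, -4 → best response a3.
Agent 2 against a1: payoffs 5, -1, 4 → best response Left.
Agent 2 against a2: payoffs -4, -3, -5 → best response Center.
Agent 2 against a3: payoffs 0, 4, 5 → best response Right.
Agent 2 against a4: payoffs 5, -5, -3 → best response Left.
Mutual best responses: (a3, Right).

(a3, Right)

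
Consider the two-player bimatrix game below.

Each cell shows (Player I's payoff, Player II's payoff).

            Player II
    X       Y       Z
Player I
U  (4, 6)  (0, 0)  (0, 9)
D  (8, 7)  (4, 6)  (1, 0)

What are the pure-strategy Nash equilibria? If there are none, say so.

(D, X)

(U, X): Player I can switch to D (4 → 8). Not NE.
(U, Y): Player I can switch to D (0 → 4). Not NE.
(U, Z): Player I can switch to D (0 → 1). Not NE.
(D, X): Player I gets 8, best alternative 4; Player II gets 7, best alternative 6. No profitable deviation — NE.
(D, Y): Player II can switch to X (6 → 7). Not NE.
(D, Z): Player II can switch to X (0 → 7). Not NE.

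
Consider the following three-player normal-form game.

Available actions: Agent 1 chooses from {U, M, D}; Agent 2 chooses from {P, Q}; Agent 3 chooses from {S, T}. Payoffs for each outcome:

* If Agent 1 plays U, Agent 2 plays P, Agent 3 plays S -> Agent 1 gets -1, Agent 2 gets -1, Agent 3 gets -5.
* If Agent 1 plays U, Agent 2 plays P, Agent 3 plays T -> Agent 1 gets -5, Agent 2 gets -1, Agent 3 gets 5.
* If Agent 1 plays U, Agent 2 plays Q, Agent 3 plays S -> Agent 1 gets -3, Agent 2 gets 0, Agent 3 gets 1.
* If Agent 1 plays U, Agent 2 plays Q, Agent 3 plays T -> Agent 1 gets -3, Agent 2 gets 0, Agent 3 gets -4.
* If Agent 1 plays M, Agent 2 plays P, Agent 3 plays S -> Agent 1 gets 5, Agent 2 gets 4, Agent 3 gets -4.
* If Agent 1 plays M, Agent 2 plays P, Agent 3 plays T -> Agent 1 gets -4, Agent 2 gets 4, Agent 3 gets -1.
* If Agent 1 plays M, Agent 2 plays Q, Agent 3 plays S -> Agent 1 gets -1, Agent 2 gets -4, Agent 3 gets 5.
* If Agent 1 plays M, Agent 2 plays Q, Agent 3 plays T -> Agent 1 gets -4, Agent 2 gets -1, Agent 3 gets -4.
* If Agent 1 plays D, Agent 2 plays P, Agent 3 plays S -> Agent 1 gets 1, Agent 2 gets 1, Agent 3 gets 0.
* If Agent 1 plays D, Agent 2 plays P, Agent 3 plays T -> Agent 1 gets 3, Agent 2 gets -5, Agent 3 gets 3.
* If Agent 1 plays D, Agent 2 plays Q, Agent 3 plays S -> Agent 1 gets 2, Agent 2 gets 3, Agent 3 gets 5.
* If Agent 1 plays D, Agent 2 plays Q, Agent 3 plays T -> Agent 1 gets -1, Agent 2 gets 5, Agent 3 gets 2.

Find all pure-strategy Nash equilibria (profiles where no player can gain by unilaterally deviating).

(D, Q, S)

Check each profile: it is a Nash equilibrium iff no player can strictly gain by switching unilaterally.
(U, P, S): Agent 1 can switch to M (-1 → 5). Not NE.
(U, P, T): Agent 1 can switch to M (-5 → -4). Not NE.
(U, Q, S): Agent 1 can switch to M (-3 → -1). Not NE.
(U, Q, T): Agent 1 can switch to D (-3 → -1). Not NE.
(M, P, S): Agent 3 can switch to T (-4 → -1). Not NE.
(M, P, T): Agent 1 can switch to D (-4 → 3). Not NE.
(M, Q, S): Agent 1 can switch to D (-1 → 2). Not NE.
(M, Q, T): Agent 1 can switch to U (-4 → -3). Not NE.
(D, P, S): Agent 1 can switch to M (1 → 5). Not NE.
(D, P, T): Agent 2 can switch to Q (-5 → 5). Not NE.
(D, Q, S): Agent 1 gets 2, best alternative -1; Agent 2 gets 3, best alternative 1; Agent 3 gets 5, best alternative 2. No profitable deviation — NE.
(The remaining 1 profile has a profitable deviation by the same check.)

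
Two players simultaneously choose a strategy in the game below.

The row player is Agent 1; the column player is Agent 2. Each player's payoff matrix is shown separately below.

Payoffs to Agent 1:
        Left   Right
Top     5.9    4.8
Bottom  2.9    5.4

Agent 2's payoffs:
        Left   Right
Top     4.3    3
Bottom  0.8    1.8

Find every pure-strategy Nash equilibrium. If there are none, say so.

Mark each player's best response to every combination of opponents' strategies; a profile where every player is best-responding is a pure Nash equilibrium.
Agent 1 against Left: payoffs 5.9, 2.9 → best response Top.
Agent 1 against Right: payoffs 4.8, 5.4 → best response Bottom.
Agent 2 against Top: payoffs 4.3, 3 → best response Left.
Agent 2 against Bottom: payoffs 0.8, 1.8 → best response Right.
Mutual best responses: (Top, Left); (Bottom, Right).

(Top, Left), (Bottom, Right)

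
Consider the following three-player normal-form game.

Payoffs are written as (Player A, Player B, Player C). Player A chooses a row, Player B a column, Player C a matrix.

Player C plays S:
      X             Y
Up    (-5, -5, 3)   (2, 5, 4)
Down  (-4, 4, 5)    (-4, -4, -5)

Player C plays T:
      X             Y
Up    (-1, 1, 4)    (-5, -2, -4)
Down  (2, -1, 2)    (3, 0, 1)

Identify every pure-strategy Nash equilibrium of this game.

The pure Nash equilibria are (Up, Y, S); (Down, X, S); (Down, Y, T).

(Up, X, S): Player A can switch to Down (-5 → -4). Not NE.
(Up, X, T): Player A can switch to Down (-1 → 2). Not NE.
(Up, Y, S): Player A gets 2, best alternative -4; Player B gets 5, best alternative -5; Player C gets 4, best alternative -4. No profitable deviation — NE.
(Up, Y, T): Player A can switch to Down (-5 → 3). Not NE.
(Down, X, S): Player A gets -4, best alternative -5; Player B gets 4, best alternative -4; Player C gets 5, best alternative 2. No profitable deviation — NE.
(Down, X, T): Player B can switch to Y (-1 → 0). Not NE.
(Down, Y, S): Player A can switch to Up (-4 → 2). Not NE.
(Down, Y, T): Player A gets 3, best alternative -5; Player B gets 0, best alternative -1; Player C gets 1, best alternative -5. No profitable deviation — NE.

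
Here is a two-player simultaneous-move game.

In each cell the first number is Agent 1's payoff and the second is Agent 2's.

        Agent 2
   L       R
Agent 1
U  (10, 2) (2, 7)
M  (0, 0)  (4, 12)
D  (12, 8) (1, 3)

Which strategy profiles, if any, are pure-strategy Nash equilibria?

(U, L): Agent 1 can switch to D (10 → 12). Not NE.
(U, R): Agent 1 can switch to M (2 → 4). Not NE.
(M, L): Agent 1 can switch to U (0 → 10). Not NE.
(M, R): Agent 1 gets 4, best alternative 2; Agent 2 gets 12, best alternative 0. No profitable deviation — NE.
(D, L): Agent 1 gets 12, best alternative 10; Agent 2 gets 8, best alternative 3. No profitable deviation — NE.
(D, R): Agent 1 can switch to U (1 → 2). Not NE.

Pure-strategy Nash equilibria: (M, R); (D, L)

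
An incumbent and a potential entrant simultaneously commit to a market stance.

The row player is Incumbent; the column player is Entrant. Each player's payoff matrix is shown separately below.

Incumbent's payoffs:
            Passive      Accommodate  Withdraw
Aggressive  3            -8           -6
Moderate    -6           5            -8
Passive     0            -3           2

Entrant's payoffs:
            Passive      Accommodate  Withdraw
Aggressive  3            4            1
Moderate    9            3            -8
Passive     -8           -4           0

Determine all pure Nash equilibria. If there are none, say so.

For each strategy profile, look for a profitable unilateral deviation.
(Aggressive, Passive): Entrant can switch to Accommodate (3 → 4). Not NE.
(Aggressive, Accommodate): Incumbent can switch to Moderate (-8 → 5). Not NE.
(Aggressive, Withdraw): Incumbent can switch to Passive (-6 → 2). Not NE.
(Moderate, Passive): Incumbent can switch to Aggressive (-6 → 3). Not NE.
(Moderate, Accommodate): Entrant can switch to Passive (3 → 9). Not NE.
(Moderate, Withdraw): Incumbent can switch to Aggressive (-8 → -6). Not NE.
(Passive, Passive): Incumbent can switch to Aggressive (0 → 3). Not NE.
(Passive, Accommodate): Incumbent can switch to Moderate (-3 → 5). Not NE.
(Passive, Withdraw): Incumbent gets 2, best alternative -6; Entrant gets 0, best alternative -4. No profitable deviation — NE.

(Passive, Withdraw)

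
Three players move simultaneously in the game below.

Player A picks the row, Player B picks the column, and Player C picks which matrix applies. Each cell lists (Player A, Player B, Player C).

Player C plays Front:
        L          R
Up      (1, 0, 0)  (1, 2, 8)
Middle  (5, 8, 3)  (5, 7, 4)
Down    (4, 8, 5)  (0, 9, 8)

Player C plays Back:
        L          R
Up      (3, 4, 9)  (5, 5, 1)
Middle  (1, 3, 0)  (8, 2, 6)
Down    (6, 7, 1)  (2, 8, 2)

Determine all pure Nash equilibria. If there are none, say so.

(Up, L, Front): Player A can switch to Middle (1 → 5). Not NE.
(Up, L, Back): Player A can switch to Down (3 → 6). Not NE.
(Up, R, Front): Player A can switch to Middle (1 → 5). Not NE.
(Up, R, Back): Player A can switch to Middle (5 → 8). Not NE.
(Middle, L, Front): Player A gets 5, best alternative 4; Player B gets 8, best alternative 7; Player C gets 3, best alternative 0. No profitable deviation — NE.
(Middle, L, Back): Player A can switch to Up (1 → 3). Not NE.
(Middle, R, Front): Player B can switch to L (7 → 8). Not NE.
(Middle, R, Back): Player B can switch to L (2 → 3). Not NE.
(Down, L, Front): Player A can switch to Middle (4 → 5). Not NE.
(Down, L, Back): Player B can switch to R (7 → 8). Not NE.
(Down, R, Front): Player A can switch to Up (0 → 1). Not NE.
(The remaining 1 profile has a profitable deviation by the same check.)

(Middle, L, Front)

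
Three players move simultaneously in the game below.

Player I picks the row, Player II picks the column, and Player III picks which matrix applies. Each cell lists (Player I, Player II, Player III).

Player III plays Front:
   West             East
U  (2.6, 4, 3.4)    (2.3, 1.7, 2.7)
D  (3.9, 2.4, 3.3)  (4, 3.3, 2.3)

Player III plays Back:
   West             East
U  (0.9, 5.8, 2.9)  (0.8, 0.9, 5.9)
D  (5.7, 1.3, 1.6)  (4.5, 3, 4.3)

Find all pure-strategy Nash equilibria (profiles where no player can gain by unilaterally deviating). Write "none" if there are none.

(U, West, Front): Player I can switch to D (2.6 → 3.9). Not NE.
(U, West, Back): Player I can switch to D (0.9 → 5.7). Not NE.
(U, East, Front): Player I can switch to D (2.3 → 4). Not NE.
(U, East, Back): Player I can switch to D (0.8 → 4.5). Not NE.
(D, West, Front): Player II can switch to East (2.4 → 3.3). Not NE.
(D, West, Back): Player II can switch to East (1.3 → 3). Not NE.
(D, East, Front): Player III can switch to Back (2.3 → 4.3). Not NE.
(D, East, Back): Player I gets 4.5, best alternative 0.8; Player II gets 3, best alternative 1.3; Player III gets 4.3, best alternative 2.3. No profitable deviation — NE.

(D, East, Back)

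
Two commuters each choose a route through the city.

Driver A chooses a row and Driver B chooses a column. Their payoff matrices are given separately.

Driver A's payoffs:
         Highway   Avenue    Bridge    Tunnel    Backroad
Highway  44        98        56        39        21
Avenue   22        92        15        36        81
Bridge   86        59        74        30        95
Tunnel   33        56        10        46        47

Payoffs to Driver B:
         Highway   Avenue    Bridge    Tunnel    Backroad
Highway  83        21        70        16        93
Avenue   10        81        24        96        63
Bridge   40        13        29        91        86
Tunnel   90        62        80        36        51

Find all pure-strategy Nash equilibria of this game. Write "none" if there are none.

Check each profile: it is a Nash equilibrium iff no player can strictly gain by switching unilaterally.
(Highway, Highway): Driver A can switch to Bridge (44 → 86). Not NE.
(Highway, Avenue): Driver B can switch to Highway (21 → 83). Not NE.
(Highway, Bridge): Driver A can switch to Bridge (56 → 74). Not NE.
(Highway, Tunnel): Driver A can switch to Tunnel (39 → 46). Not NE.
(Highway, Backroad): Driver A can switch to Avenue (21 → 81). Not NE.
(Avenue, Highway): Driver A can switch to Highway (22 → 44). Not NE.
(Avenue, Avenue): Driver A can switch to Highway (92 → 98). Not NE.
(Avenue, Bridge): Driver A can switch to Highway (15 → 56). Not NE.
(The remaining 12 profiles each have a profitable deviation by the same check.)

This game has no pure Nash equilibrium.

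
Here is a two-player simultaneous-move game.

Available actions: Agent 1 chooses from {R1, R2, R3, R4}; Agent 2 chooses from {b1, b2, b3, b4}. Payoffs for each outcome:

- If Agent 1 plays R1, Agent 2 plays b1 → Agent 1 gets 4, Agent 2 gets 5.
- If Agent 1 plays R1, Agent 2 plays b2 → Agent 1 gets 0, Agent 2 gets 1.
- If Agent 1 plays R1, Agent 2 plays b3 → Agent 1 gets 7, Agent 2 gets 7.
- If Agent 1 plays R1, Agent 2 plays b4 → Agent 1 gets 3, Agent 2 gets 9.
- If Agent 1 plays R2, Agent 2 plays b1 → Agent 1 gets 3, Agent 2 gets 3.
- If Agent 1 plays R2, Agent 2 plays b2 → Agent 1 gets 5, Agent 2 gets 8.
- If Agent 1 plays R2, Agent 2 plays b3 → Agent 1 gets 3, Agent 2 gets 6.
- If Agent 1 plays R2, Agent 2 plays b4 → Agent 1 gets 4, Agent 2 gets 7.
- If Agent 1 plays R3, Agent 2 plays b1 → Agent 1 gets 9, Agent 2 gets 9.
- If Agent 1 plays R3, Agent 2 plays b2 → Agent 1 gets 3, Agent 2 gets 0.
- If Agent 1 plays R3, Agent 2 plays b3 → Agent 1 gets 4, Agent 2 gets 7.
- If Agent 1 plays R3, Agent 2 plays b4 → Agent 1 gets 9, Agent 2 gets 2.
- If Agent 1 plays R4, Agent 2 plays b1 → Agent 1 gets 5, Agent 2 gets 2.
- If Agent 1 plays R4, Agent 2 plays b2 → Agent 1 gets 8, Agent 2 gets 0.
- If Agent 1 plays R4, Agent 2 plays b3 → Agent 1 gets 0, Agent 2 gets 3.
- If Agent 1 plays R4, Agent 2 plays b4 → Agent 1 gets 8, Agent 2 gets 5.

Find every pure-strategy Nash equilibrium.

(R1, b1): Agent 1 can switch to R3 (4 → 9). Not NE.
(R1, b2): Agent 1 can switch to R2 (0 → 5). Not NE.
(R1, b3): Agent 2 can switch to b4 (7 → 9). Not NE.
(R1, b4): Agent 1 can switch to R2 (3 → 4). Not NE.
(R2, b1): Agent 1 can switch to R1 (3 → 4). Not NE.
(R2, b2): Agent 1 can switch to R4 (5 → 8). Not NE.
(R2, b3): Agent 1 can switch to R1 (3 → 7). Not NE.
(R2, b4): Agent 1 can switch to R3 (4 → 9). Not NE.
(R3, b1): Agent 1 gets 9, best alternative 5; Agent 2 gets 9, best alternative 7. No profitable deviation — NE.
(The remaining 7 profiles each have a profitable deviation by the same check.)

Pure NE: (R3, b1)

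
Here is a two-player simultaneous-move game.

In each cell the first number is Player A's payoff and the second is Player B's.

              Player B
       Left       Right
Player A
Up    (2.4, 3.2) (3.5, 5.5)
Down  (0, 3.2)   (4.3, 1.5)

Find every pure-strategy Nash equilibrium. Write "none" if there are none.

Player A against Left: payoffs 2.4, 0 → best response Up.
Player A against Right: payoffs 3.5, 4.3 → best response Down.
Player B against Up: payoffs 3.2, 5.5 → best response Right.
Player B against Down: payoffs 3.2, 1.5 → best response Left.
No profile is a mutual best response for all players.

none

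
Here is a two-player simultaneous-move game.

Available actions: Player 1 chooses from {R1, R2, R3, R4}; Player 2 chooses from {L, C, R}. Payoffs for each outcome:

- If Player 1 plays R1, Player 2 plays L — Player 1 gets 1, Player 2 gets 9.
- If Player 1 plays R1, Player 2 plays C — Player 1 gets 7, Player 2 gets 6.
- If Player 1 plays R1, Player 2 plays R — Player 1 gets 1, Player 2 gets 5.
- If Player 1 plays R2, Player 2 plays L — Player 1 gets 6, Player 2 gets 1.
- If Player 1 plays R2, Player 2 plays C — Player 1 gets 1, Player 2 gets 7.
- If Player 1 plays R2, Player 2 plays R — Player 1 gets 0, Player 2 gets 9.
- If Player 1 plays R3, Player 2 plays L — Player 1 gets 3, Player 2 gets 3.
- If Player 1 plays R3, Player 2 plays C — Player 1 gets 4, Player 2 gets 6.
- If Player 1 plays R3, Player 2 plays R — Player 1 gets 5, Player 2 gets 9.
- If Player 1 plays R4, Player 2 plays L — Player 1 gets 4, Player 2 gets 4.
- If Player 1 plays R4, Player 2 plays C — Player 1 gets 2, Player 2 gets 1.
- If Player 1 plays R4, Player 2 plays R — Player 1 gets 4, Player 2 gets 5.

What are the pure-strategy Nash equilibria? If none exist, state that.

(R3, R)

Player 1 against L: payoffs 1, 6, 3, 4 → best response R2.
Player 1 against C: payoffs 7, 1, 4, 2 → best response R1.
Player 1 against R: payoffs 1, 0, 5, 4 → best response R3.
Player 2 against R1: payoffs 9, 6, 5 → best response L.
Player 2 against R2: payoffs 1, 7, 9 → best response R.
Player 2 against R3: payoffs 3, 6, 9 → best response R.
Player 2 against R4: payoffs 4, 1, 5 → best response R.
Mutual best responses: (R3, R).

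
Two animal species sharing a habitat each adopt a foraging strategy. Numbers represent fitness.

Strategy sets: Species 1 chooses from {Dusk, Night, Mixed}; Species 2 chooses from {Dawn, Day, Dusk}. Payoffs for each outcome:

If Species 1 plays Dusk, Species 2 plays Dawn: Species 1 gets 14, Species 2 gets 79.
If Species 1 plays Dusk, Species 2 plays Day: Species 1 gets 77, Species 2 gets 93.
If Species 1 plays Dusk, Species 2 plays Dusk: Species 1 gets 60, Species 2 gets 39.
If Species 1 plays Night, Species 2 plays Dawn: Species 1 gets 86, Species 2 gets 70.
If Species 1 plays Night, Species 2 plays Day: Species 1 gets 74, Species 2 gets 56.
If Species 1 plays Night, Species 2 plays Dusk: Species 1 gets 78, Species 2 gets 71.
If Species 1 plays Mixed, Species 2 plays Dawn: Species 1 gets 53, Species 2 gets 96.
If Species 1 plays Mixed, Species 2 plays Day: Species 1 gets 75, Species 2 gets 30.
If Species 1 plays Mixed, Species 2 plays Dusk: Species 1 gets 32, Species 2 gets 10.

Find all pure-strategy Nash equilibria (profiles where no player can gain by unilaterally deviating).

For each player, find the best response to each opponent profile; mutual best responses are the pure NE.
Species 1 against Dawn: payoffs 14, 86, 53 → best response Night.
Species 1 against Day: payoffs 77, 74, 75 → best response Dusk.
Species 1 against Dusk: payoffs 60, 78, 32 → best response Night.
Species 2 against Dusk: payoffs 79, 93, 39 → best response Day.
Species 2 against Night: payoffs 70, 56, 71 → best response Dusk.
Species 2 against Mixed: payoffs 96, 30, 10 → best response Dawn.
Mutual best responses: (Dusk, Day); (Night, Dusk).

Pure-strategy Nash equilibria: (Dusk, Day); (Night, Dusk)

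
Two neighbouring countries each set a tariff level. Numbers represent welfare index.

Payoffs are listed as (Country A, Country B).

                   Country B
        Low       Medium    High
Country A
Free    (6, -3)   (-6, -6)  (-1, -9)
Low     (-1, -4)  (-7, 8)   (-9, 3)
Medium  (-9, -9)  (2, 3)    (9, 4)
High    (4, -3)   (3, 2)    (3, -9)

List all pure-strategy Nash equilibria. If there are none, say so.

Pure-strategy Nash equilibria: (Free, Low), (Medium, High), (High, Medium)

Check each profile: it is a Nash equilibrium iff no player can strictly gain by switching unilaterally.
(Free, Low): Country A gets 6, best alternative 4; Country B gets -3, best alternative -6. No profitable deviation — NE.
(Free, Medium): Country A can switch to Medium (-6 → 2). Not NE.
(Free, High): Country A can switch to Medium (-1 → 9). Not NE.
(Low, Low): Country A can switch to Free (-1 → 6). Not NE.
(Low, Medium): Country A can switch to Free (-7 → -6). Not NE.
(Low, High): Country A can switch to Free (-9 → -1). Not NE.
(Medium, Low): Country A can switch to Free (-9 → 6). Not NE.
(Medium, Medium): Country A can switch to High (2 → 3). Not NE.
(Medium, High): Country A gets 9, best alternative 3; Country B gets 4, best alternative 3. No profitable deviation — NE.
(High, Low): Country A can switch to Free (4 → 6). Not NE.
(High, Medium): Country A gets 3, best alternative 2; Country B gets 2, best alternative -3. No profitable deviation — NE.
(The remaining 1 profile has a profitable deviation by the same check.)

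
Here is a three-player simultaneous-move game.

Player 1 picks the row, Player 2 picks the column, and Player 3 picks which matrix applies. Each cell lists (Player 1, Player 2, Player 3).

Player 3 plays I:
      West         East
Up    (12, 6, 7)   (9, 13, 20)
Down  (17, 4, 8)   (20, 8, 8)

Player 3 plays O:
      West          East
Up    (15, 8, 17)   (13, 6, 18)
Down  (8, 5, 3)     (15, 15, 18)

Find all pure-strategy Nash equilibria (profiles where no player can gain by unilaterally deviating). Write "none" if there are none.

The pure Nash equilibria are (Up, West, O); (Down, East, O).

(Up, West, I): Player 1 can switch to Down (12 → 17). Not NE.
(Up, West, O): Player 1 gets 15, best alternative 8; Player 2 gets 8, best alternative 6; Player 3 gets 17, best alternative 7. No profitable deviation — NE.
(Up, East, I): Player 1 can switch to Down (9 → 20). Not NE.
(Up, East, O): Player 1 can switch to Down (13 → 15). Not NE.
(Down, West, I): Player 2 can switch to East (4 → 8). Not NE.
(Down, West, O): Player 1 can switch to Up (8 → 15). Not NE.
(Down, East, I): Player 3 can switch to O (8 → 18). Not NE.
(Down, East, O): Player 1 gets 15, best alternative 13; Player 2 gets 15, best alternative 5; Player 3 gets 18, best alternative 8. No profitable deviation — NE.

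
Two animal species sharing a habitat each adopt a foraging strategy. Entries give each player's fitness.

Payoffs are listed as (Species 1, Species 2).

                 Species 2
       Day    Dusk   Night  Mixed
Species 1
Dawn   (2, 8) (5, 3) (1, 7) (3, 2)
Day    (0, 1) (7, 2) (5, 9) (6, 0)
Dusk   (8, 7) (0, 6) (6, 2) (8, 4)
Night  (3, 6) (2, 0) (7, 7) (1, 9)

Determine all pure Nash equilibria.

(Dawn, Day): Species 1 can switch to Dusk (2 → 8). Not NE.
(Dawn, Dusk): Species 1 can switch to Day (5 → 7). Not NE.
(Dawn, Night): Species 1 can switch to Day (1 → 5). Not NE.
(Dawn, Mixed): Species 1 can switch to Day (3 → 6). Not NE.
(Day, Day): Species 1 can switch to Dawn (0 → 2). Not NE.
(Day, Dusk): Species 2 can switch to Night (2 → 9). Not NE.
(Day, Night): Species 1 can switch to Dusk (5 → 6). Not NE.
(Day, Mixed): Species 1 can switch to Dusk (6 → 8). Not NE.
(Dusk, Day): Species 1 gets 8, best alternative 3; Species 2 gets 7, best alternative 6. No profitable deviation — NE.
(Dusk, Dusk): Species 1 can switch to Dawn (0 → 5). Not NE.
(Dusk, Night): Species 1 can switch to Night (6 → 7). Not NE.
(The remaining 5 profiles each have a profitable deviation by the same check.)

(Dusk, Day)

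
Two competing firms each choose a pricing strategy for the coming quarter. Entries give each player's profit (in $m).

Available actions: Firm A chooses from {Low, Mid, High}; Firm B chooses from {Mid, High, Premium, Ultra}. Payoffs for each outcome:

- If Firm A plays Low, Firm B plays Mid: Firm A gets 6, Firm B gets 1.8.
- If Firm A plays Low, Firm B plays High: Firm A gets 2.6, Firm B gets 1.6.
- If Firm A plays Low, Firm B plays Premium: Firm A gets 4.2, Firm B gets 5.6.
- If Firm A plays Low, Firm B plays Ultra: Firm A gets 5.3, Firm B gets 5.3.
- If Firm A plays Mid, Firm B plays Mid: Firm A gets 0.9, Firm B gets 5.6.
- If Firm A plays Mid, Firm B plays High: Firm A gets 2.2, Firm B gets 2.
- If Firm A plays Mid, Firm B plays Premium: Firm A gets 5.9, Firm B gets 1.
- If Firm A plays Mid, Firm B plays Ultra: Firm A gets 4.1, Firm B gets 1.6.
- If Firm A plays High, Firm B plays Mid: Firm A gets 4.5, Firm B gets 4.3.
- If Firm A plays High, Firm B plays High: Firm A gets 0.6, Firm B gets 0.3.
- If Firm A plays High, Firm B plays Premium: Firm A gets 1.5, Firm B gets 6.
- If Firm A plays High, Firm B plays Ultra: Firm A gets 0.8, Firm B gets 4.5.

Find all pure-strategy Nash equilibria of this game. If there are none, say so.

No pure-strategy Nash equilibrium.

(Low, Mid): Firm B can switch to Premium (1.8 → 5.6). Not NE.
(Low, High): Firm B can switch to Mid (1.6 → 1.8). Not NE.
(Low, Premium): Firm A can switch to Mid (4.2 → 5.9). Not NE.
(Low, Ultra): Firm B can switch to Premium (5.3 → 5.6). Not NE.
(Mid, Mid): Firm A can switch to Low (0.9 → 6). Not NE.
(Mid, High): Firm A can switch to Low (2.2 → 2.6). Not NE.
(Mid, Premium): Firm B can switch to Mid (1 → 5.6). Not NE.
(Mid, Ultra): Firm A can switch to Low (4.1 → 5.3). Not NE.
(The remaining 4 profiles each have a profitable deviation by the same check.)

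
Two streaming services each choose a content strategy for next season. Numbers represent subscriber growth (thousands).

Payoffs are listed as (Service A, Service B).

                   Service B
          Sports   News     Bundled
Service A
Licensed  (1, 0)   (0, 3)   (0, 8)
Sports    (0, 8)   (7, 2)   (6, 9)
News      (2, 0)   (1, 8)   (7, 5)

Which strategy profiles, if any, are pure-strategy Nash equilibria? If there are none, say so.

Service A against Sports: payoffs 1, 0, 2 → best response News.
Service A against News: payoffs 0, 7, 1 → best response Sports.
Service A against Bundled: payoffs 0, 6, 7 → best response News.
Service B against Licensed: payoffs 0, 3, 8 → best response Bundled.
Service B against Sports: payoffs 8, 2, 9 → best response Bundled.
Service B against News: payoffs 0, 8, 5 → best response News.
No profile is a mutual best response for all players.

This game has no pure Nash equilibrium.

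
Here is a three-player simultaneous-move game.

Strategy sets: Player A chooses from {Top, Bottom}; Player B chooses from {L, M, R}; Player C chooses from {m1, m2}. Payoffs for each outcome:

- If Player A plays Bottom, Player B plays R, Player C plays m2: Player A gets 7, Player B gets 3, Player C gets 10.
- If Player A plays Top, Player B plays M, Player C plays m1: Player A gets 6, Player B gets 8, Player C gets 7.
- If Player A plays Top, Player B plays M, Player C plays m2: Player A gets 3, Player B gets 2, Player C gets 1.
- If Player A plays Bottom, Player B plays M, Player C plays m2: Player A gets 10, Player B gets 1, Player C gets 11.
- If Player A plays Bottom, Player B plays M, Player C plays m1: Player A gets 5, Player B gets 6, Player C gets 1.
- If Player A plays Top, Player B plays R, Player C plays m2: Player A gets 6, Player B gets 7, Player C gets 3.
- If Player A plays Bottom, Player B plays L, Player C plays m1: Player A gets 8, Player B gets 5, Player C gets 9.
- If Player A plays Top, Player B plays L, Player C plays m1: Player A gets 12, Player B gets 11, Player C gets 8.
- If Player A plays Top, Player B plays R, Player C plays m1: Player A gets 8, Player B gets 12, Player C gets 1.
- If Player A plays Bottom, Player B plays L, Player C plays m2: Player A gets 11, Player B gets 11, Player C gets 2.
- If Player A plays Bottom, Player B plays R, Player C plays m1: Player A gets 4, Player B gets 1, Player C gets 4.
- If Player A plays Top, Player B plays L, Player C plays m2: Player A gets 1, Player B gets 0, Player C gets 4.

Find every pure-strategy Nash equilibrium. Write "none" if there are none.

Check each profile: it is a Nash equilibrium iff no player can strictly gain by switching unilaterally.
(Top, L, m1): Player B can switch to R (11 → 12). Not NE.
(Top, L, m2): Player A can switch to Bottom (1 → 11). Not NE.
(Top, M, m1): Player B can switch to L (8 → 11). Not NE.
(Top, M, m2): Player A can switch to Bottom (3 → 10). Not NE.
(Top, R, m1): Player C can switch to m2 (1 → 3). Not NE.
(Top, R, m2): Player A can switch to Bottom (6 → 7). Not NE.
(Bottom, L, m1): Player A can switch to Top (8 → 12). Not NE.
(Bottom, L, m2): Player C can switch to m1 (2 → 9). Not NE.
(Bottom, M, m1): Player A can switch to Top (5 → 6). Not NE.
(Bottom, M, m2): Player B can switch to L (1 → 11). Not NE.
(Bottom, R, m1): Player A can switch to Top (4 → 8). Not NE.
(Bottom, R, m2): Player B can switch to L (3 → 11). Not NE.

No pure-strategy Nash equilibrium.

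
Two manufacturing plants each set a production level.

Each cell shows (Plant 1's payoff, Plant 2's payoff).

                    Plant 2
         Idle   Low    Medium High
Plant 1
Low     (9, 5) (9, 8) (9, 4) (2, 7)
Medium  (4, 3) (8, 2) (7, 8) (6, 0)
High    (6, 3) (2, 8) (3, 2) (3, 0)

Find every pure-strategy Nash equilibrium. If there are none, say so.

For each strategy profile, look for a profitable unilateral deviation.
(Low, Idle): Plant 2 can switch to Low (5 → 8). Not NE.
(Low, Low): Plant 1 gets 9, best alternative 8; Plant 2 gets 8, best alternative 7. No profitable deviation — NE.
(Low, Medium): Plant 2 can switch to Idle (4 → 5). Not NE.
(Low, High): Plant 1 can switch to Medium (2 → 6). Not NE.
(Medium, Idle): Plant 1 can switch to Low (4 → 9). Not NE.
(Medium, Low): Plant 1 can switch to Low (8 → 9). Not NE.
(Medium, Medium): Plant 1 can switch to Low (7 → 9). Not NE.
(The remaining 5 profiles each have a profitable deviation by the same check.)

(Low, Low)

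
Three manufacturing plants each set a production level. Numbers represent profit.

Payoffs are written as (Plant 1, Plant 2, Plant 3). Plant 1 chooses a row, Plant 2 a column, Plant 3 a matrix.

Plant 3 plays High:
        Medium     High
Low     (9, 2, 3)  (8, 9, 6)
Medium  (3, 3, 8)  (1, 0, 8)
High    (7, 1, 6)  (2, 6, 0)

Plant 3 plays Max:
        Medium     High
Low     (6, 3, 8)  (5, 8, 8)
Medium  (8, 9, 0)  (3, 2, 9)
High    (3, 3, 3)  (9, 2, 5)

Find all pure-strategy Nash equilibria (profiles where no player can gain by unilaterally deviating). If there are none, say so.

Plant 1 against (Medium, High): payoffs 9, 3, 7 → best response Low.
Plant 1 against (Medium, Max): payoffs 6, 8, 3 → best response Medium.
Plant 1 against (High, High): payoffs 8, 1, 2 → best response Low.
Plant 1 against (High, Max): payoffs 5, 3, 9 → best response High.
Plant 2 against (Low, High): payoffs 2, 9 → best response High.
Plant 2 against (Low, Max): payoffs 3, 8 → best response High.
Plant 2 against (Medium, High): payoffs 3, 0 → best response Medium.
Plant 2 against (Medium, Max): payoffs 9, 2 → best response Medium.
Plant 2 against (High, High): payoffs 1, 6 → best response High.
Plant 2 against (High, Max): payoffs 3, 2 → best response Medium.
Plant 3 against (Low, Medium): payoffs 3, 8 → best response Max.
Plant 3 against (Low, High): payoffs 6, 8 → best response Max.
Plant 3 against (Medium, Medium): payoffs 8, 0 → best response High.
Plant 3 against (Medium, High): payoffs 8, 9 → best response Max.
Plant 3 against (High, Medium): payoffs 6, 3 → best response High.
Plant 3 against (High, High): payoffs 0, 5 → best response Max.
No profile is a mutual best response for all players.

There is no pure-strategy Nash equilibrium.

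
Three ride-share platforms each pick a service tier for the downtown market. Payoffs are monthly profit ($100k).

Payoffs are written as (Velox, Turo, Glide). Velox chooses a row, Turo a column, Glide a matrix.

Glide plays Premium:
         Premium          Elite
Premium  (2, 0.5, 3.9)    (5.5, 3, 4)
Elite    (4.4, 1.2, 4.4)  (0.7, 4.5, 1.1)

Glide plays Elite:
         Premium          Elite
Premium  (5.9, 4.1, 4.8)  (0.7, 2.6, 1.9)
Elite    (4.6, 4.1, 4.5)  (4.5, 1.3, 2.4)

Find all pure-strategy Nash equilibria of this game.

The pure Nash equilibria are (Premium, Premium, Elite), (Premium, Elite, Premium).

(Premium, Premium, Premium): Velox can switch to Elite (2 → 4.4). Not NE.
(Premium, Premium, Elite): Velox gets 5.9, best alternative 4.6; Turo gets 4.1, best alternative 2.6; Glide gets 4.8, best alternative 3.9. No profitable deviation — NE.
(Premium, Elite, Premium): Velox gets 5.5, best alternative 0.7; Turo gets 3, best alternative 0.5; Glide gets 4, best alternative 1.9. No profitable deviation — NE.
(Premium, Elite, Elite): Velox can switch to Elite (0.7 → 4.5). Not NE.
(Elite, Premium, Premium): Turo can switch to Elite (1.2 → 4.5). Not NE.
(Elite, Premium, Elite): Velox can switch to Premium (4.6 → 5.9). Not NE.
(Elite, Elite, Premium): Velox can switch to Premium (0.7 → 5.5). Not NE.
(Elite, Elite, Elite): Turo can switch to Premium (1.3 → 4.1). Not NE.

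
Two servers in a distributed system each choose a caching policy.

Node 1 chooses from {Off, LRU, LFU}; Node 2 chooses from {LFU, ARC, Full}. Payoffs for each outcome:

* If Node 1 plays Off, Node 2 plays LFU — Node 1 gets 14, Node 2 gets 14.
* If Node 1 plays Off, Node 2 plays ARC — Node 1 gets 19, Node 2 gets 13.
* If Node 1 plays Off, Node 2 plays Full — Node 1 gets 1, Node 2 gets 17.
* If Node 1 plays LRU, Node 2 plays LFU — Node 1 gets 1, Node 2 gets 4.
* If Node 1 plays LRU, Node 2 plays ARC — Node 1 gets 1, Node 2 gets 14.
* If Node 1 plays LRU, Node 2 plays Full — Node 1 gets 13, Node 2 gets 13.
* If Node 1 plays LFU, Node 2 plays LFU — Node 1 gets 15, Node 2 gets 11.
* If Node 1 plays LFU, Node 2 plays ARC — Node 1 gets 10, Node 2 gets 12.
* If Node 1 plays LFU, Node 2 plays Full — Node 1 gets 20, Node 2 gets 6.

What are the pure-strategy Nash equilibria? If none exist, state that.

(Off, LFU): Node 1 can switch to LFU (14 → 15). Not NE.
(Off, ARC): Node 2 can switch to LFU (13 → 14). Not NE.
(Off, Full): Node 1 can switch to LRU (1 → 13). Not NE.
(LRU, LFU): Node 1 can switch to Off (1 → 14). Not NE.
(LRU, ARC): Node 1 can switch to Off (1 → 19). Not NE.
(LRU, Full): Node 1 can switch to LFU (13 → 20). Not NE.
(LFU, LFU): Node 2 can switch to ARC (11 → 12). Not NE.
(LFU, ARC): Node 1 can switch to Off (10 → 19). Not NE.
(LFU, Full): Node 2 can switch to LFU (6 → 11). Not NE.

none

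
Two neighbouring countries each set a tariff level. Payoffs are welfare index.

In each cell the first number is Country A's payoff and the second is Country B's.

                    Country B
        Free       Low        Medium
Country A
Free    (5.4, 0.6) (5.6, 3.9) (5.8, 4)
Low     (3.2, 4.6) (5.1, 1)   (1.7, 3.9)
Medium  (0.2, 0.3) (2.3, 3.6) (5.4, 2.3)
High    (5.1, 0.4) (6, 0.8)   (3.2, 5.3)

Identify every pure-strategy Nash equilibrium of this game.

For each strategy profile, look for a profitable unilateral deviation.
(Free, Free): Country B can switch to Low (0.6 → 3.9). Not NE.
(Free, Low): Country A can switch to High (5.6 → 6). Not NE.
(Free, Medium): Country A gets 5.8, best alternative 5.4; Country B gets 4, best alternative 3.9. No profitable deviation — NE.
(Low, Free): Country A can switch to Free (3.2 → 5.4). Not NE.
(Low, Low): Country A can switch to Free (5.1 → 5.6). Not NE.
(Low, Medium): Country A can switch to Free (1.7 → 5.8). Not NE.
(Medium, Free): Country A can switch to Free (0.2 → 5.4). Not NE.
(The remaining 5 profiles each have a profitable deviation by the same check.)

The unique pure-strategy Nash equilibrium is (Free, Medium).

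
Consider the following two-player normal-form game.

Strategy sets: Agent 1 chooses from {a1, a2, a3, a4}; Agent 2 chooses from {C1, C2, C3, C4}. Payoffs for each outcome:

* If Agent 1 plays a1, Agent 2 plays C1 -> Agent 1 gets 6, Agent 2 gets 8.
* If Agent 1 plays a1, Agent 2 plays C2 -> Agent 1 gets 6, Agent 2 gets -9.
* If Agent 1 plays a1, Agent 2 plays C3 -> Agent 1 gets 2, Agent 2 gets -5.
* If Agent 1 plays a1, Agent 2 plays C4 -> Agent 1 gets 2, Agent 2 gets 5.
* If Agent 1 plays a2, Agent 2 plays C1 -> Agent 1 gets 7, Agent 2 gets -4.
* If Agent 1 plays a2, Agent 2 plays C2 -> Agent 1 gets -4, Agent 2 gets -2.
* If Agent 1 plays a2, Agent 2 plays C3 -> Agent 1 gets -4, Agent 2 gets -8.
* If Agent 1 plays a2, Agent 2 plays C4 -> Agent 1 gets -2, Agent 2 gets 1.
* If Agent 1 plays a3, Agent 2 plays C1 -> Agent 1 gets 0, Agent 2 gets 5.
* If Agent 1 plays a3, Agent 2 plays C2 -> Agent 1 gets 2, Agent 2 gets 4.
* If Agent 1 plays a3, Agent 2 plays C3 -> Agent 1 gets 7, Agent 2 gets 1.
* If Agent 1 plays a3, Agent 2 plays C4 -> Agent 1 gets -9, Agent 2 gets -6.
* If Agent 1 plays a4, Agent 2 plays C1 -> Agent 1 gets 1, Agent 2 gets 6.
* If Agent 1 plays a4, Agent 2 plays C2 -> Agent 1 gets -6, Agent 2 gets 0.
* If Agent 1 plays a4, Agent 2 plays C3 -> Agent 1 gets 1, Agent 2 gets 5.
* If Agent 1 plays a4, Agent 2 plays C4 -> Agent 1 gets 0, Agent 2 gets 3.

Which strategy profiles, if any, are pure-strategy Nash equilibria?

This game has no pure Nash equilibrium.

(a1, C1): Agent 1 can switch to a2 (6 → 7). Not NE.
(a1, C2): Agent 2 can switch to C1 (-9 → 8). Not NE.
(a1, C3): Agent 1 can switch to a3 (2 → 7). Not NE.
(a1, C4): Agent 2 can switch to C1 (5 → 8). Not NE.
(a2, C1): Agent 2 can switch to C2 (-4 → -2). Not NE.
(a2, C2): Agent 1 can switch to a1 (-4 → 6). Not NE.
(The remaining 10 profiles each have a profitable deviation by the same check.)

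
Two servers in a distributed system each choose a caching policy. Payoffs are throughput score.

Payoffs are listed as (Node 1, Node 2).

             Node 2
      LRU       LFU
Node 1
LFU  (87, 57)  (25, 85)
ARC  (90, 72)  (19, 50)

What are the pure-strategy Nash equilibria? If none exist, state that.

Pure-strategy Nash equilibria: (LFU, LFU) and (ARC, LRU)

(LFU, LRU): Node 1 can switch to ARC (87 → 90). Not NE.
(LFU, LFU): Node 1 gets 25, best alternative 19; Node 2 gets 85, best alternative 57. No profitable deviation — NE.
(ARC, LRU): Node 1 gets 90, best alternative 87; Node 2 gets 72, best alternative 50. No profitable deviation — NE.
(ARC, LFU): Node 1 can switch to LFU (19 → 25). Not NE.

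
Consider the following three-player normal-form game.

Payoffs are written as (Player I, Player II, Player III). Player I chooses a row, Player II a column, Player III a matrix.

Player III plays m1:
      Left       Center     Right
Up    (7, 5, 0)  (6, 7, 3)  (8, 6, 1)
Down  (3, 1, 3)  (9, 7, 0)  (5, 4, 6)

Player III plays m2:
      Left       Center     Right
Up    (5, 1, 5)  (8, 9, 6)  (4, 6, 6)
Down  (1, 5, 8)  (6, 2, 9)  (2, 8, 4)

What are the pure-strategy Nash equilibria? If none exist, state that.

(Up, Center, m2)

(Up, Left, m1): Player II can switch to Center (5 → 7). Not NE.
(Up, Left, m2): Player II can switch to Center (1 → 9). Not NE.
(Up, Center, m1): Player I can switch to Down (6 → 9). Not NE.
(Up, Center, m2): Player I gets 8, best alternative 6; Player II gets 9, best alternative 6; Player III gets 6, best alternative 3. No profitable deviation — NE.
(Up, Right, m1): Player II can switch to Center (6 → 7). Not NE.
(Up, Right, m2): Player II can switch to Center (6 → 9). Not NE.
(Down, Left, m1): Player I can switch to Up (3 → 7). Not NE.
(The remaining 5 profiles each have a profitable deviation by the same check.)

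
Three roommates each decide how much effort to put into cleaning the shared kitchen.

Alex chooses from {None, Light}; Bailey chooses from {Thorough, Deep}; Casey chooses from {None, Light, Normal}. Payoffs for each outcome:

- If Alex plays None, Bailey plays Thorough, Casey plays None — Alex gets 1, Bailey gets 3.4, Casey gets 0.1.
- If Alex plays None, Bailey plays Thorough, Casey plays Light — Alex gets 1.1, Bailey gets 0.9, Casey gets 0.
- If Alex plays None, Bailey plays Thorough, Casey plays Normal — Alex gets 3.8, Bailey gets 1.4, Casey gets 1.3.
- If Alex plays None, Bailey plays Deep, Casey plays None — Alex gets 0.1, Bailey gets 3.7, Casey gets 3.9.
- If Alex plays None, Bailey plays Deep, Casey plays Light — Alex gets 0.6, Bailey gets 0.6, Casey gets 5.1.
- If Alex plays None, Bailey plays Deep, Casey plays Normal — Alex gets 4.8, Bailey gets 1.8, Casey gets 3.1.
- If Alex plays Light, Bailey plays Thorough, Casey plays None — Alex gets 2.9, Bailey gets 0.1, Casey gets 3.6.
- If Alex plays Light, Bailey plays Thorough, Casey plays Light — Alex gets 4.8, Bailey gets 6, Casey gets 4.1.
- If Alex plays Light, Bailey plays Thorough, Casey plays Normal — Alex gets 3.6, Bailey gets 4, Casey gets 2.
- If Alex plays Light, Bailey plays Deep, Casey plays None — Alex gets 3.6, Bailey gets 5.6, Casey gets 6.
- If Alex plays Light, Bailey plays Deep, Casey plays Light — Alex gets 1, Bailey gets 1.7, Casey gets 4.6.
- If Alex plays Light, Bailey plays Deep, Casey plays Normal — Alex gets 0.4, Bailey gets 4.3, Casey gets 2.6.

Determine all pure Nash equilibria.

Alex against (Thorough, None): payoffs 1, 2.9 → best response Light.
Alex against (Thorough, Light): payoffs 1.1, 4.8 → best response Light.
Alex against (Thorough, Normal): payoffs 3.8, 3.6 → best response None.
Alex against (Deep, None): payoffs 0.1, 3.6 → best response Light.
Alex against (Deep, Light): payoffs 0.6, 1 → best response Light.
Alex against (Deep, Normal): payoffs 4.8, 0.4 → best response None.
Bailey against (None, None): payoffs 3.4, 3.7 → best response Deep.
Bailey against (None, Light): payoffs 0.9, 0.6 → best response Thorough.
Bailey against (None, Normal): payoffs 1.4, 1.8 → best response Deep.
Bailey against (Light, None): payoffs 0.1, 5.6 → best response Deep.
Bailey against (Light, Light): payoffs 6, 1.7 → best response Thorough.
Bailey against (Light, Normal): payoffs 4, 4.3 → best response Deep.
Casey against (None, Thorough): payoffs 0.1, 0, 1.3 → best response Normal.
Casey against (None, Deep): payoffs 3.9, 5.1, 3.1 → best response Light.
Casey against (Light, Thorough): payoffs 3.6, 4.1, 2 → best response Light.
Casey against (Light, Deep): payoffs 6, 4.6, 2.6 → best response None.
Mutual best responses: (Light, Thorough, Light); (Light, Deep, None).

Pure-strategy Nash equilibria: (Light, Thorough, Light), (Light, Deep, None)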